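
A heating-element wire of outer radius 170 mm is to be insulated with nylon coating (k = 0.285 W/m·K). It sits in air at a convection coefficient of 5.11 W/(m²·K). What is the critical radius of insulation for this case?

For a cylinder r_cr = k/h = 0.285/5.11
r_cr = 55.8 mm; since the bare radius (170 mm) is above r_cr, any added insulation will reduce heat loss.

r_cr ≈ 55.8 mm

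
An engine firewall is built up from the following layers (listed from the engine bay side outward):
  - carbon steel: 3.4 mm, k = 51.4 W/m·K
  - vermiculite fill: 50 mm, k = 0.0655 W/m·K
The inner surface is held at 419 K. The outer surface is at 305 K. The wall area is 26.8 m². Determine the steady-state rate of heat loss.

Q ≈ 4000 W

Thermal resistances in series:
R_carbon steel = L/(kA) = 0.0034/(51.4×26.8) = 2.468×10^-6 K/W
R_vermiculite fill = L/(kA) = 0.05/(0.0655×26.8) = 0.02848 K/W
R_total = 0.02849 K/W
Q = ΔT / R_total = 114 / 0.02849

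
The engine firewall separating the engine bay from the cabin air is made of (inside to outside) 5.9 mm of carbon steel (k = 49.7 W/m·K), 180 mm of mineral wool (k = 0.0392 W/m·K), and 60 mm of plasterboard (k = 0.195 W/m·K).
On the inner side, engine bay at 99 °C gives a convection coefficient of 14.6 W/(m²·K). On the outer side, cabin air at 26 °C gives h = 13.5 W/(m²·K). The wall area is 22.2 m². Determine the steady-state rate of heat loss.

Q ≈ 321 W

Model the wall as resistances in series:
R_inner film = 1/(h_i·A) = 1/(14.6×22.2) = 0.003085 K/W
R_carbon steel = L/(kA) = 0.0059/(49.7×22.2) = 5.347×10^-6 K/W
R_mineral wool = L/(kA) = 0.18/(0.0392×22.2) = 0.2068 K/W
R_plasterboard = L/(kA) = 0.06/(0.195×22.2) = 0.01386 K/W
R_outer film = 1/(h_o·A) = 1/(13.5×22.2) = 0.003337 K/W
R_total = 0.2271 K/W
Q = ΔT / R_total = 73 / 0.2271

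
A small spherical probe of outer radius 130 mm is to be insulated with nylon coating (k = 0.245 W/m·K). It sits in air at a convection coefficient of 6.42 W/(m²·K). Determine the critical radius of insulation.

r_cr ≈ 76.3 mm

For a sphere r_cr = 2k/h = 2×0.245/6.42
r_cr = 76.3 mm; since the bare radius (130 mm) is above r_cr, any added insulation will reduce heat loss.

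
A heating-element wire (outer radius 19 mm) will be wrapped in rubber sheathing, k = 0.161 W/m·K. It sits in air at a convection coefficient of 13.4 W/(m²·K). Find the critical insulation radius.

For a cylinder r_cr = k/h = 0.161/13.4
r_cr = 12 mm; since the bare radius (19 mm) is above r_cr, any added insulation will reduce heat loss.

r_cr ≈ 12 mm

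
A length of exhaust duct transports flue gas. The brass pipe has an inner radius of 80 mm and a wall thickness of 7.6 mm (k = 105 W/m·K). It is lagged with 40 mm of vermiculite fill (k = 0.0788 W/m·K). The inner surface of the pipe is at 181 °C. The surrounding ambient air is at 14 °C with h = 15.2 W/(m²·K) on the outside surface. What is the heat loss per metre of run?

q′ ≈ 198 W/m

Cylindrical conduction, so R = ln(r₂/r₁)/(2πkL) per layer, in series:
R_brass pipe wall = ln(87.6/80)/(2π×105×1) = 1.376×10^-4 K/W
R_vermiculite fill = ln(127.6/87.6)/(2π×0.0788×1) = 0.7597 K/W
R_outer film = 1/(h_o·2πr_oL) = 1/(15.2×2π×0.1276×1) = 0.08206 K/W
R_total = 0.8419 K/W
Q = ΔT/R_total = 167/0.8419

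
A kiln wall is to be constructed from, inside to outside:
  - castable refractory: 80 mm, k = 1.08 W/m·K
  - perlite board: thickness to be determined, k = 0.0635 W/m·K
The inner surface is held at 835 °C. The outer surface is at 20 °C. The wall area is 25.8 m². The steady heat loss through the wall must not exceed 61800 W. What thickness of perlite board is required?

Model the wall as resistances in series:
R_castable refractory = L/(kA) = 0.08/(1.08×25.8) = 0.002871 K/W
Sum of the known resistances R_other = 0.002871 K/W
Required total resistance R_tot = ΔT/Q_allow = 815/61800 = 0.01319 K/W
R_perlite board = R_tot − R_other = 0.01032 K/W
L = R·k·A = 0.01032×0.0635×25.8

L ≈ 16.9 mm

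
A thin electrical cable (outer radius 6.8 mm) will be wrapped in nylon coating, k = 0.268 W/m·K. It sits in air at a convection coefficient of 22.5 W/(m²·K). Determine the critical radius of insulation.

r_cr ≈ 11.9 mm

For a cylinder r_cr = k/h = 0.268/22.5
r_cr = 11.9 mm; since the bare radius (6.8 mm) is below r_cr, adding a thin layer of insulation will *increase* heat loss.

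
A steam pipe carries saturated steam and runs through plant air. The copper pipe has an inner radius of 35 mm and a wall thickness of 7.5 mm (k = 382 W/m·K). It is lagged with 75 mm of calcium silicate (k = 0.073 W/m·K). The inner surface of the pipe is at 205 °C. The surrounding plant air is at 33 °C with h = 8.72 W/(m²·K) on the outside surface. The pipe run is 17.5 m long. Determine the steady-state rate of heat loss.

Treating each annulus and film as a series resistance:
R_copper pipe wall = ln(42.5/35)/(2π×382×17.5) = 4.622×10^-6 K/W
R_calcium silicate = ln(117.5/42.5)/(2π×0.073×17.5) = 0.1267 K/W
R_outer film = 1/(h_o·2πr_oL) = 1/(8.72×2π×0.1175×17.5) = 0.008876 K/W
R_total = 0.1356 K/W
Q = ΔT/R_total = 172/0.1356

Q ≈ 1270 W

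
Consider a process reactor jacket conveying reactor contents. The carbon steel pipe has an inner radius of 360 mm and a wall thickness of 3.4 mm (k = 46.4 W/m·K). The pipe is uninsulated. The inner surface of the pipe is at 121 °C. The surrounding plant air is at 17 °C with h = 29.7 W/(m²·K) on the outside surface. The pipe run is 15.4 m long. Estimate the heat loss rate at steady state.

Q ≈ 108000 W

Treating each annulus and film as a series resistance:
R_carbon steel pipe wall = ln(363.4/360)/(2π×46.4×15.4) = 2.094×10^-6 K/W
R_outer film = 1/(h_o·2πr_oL) = 1/(29.7×2π×0.3634×15.4) = 9.575×10^-4 K/W
R_total = 9.596×10^-4 K/W
Q = ΔT/R_total = 104/9.596×10^-4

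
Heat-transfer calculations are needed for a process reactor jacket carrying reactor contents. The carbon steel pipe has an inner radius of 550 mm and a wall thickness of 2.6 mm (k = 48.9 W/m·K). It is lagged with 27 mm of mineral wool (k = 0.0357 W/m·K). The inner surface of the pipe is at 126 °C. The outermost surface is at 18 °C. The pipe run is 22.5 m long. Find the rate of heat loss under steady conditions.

Q ≈ 11400 W

Treating each annulus and film as a series resistance:
R_carbon steel pipe wall = ln(552.6/550)/(2π×48.9×22.5) = 6.822×10^-7 K/W
R_mineral wool = ln(579.6/552.6)/(2π×0.0357×22.5) = 0.009452 K/W
R_total = 0.009453 K/W
Q = ΔT/R_total = 108/0.009453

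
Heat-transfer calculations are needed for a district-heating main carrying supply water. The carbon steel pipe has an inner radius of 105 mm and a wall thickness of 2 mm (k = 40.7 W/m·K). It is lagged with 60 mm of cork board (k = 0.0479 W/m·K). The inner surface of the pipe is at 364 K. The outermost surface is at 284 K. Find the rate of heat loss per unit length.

Radial resistances (cylindrical: R_cond = ln(r_o/r_i)/(2πkL), R_conv = 1/(h·2πrL)):
R_carbon steel pipe wall = ln(107/105)/(2π×40.7×1) = 7.378×10^-5 K/W
R_cork board = ln(167/107)/(2π×0.0479×1) = 1.479 K/W
R_total = 1.479 K/W
Q = ΔT/R_total = 80/1.479

q′ ≈ 54.1 W/m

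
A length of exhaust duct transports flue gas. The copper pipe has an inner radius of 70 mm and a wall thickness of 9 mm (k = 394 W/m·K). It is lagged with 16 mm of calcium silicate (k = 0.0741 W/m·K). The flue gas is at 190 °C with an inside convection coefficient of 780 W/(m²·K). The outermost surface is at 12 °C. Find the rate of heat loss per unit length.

q′ ≈ 446 W/m

Treating each annulus and film as a series resistance:
R_inner film = 1/(h_i·2πr₁L) = 1/(780×2π×0.07×1) = 0.002915 K/W
R_copper pipe wall = ln(79/70)/(2π×394×1) = 4.886×10^-5 K/W
R_calcium silicate = ln(95/79)/(2π×0.0741×1) = 0.3961 K/W
R_total = 0.3991 K/W
Q = ΔT/R_total = 178/0.3991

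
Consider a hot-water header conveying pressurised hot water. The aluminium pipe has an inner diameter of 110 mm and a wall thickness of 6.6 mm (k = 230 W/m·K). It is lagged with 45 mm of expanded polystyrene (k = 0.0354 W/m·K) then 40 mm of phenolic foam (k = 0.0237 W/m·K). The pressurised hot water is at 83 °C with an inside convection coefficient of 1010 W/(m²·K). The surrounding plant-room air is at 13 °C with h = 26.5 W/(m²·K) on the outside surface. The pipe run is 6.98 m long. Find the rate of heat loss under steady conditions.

Per-layer cylindrical resistances, series-summed:
R_inner film = 1/(h_i·2πr₁L) = 1/(1010×2π×0.055×6.98) = 4.105×10^-4 K/W
R_aluminium pipe wall = ln(61.6/55)/(2π×230×6.98) = 1.124×10^-5 K/W
R_expanded polystyrene = ln(106.6/61.6)/(2π×0.0354×6.98) = 0.3532 K/W
R_phenolic foam = ln(146.6/106.6)/(2π×0.0237×6.98) = 0.3065 K/W
R_outer film = 1/(h_o·2πr_oL) = 1/(26.5×2π×0.1466×6.98) = 0.005869 K/W
R_total = 0.6661 K/W
Q = ΔT/R_total = 70/0.6661

Q ≈ 105 W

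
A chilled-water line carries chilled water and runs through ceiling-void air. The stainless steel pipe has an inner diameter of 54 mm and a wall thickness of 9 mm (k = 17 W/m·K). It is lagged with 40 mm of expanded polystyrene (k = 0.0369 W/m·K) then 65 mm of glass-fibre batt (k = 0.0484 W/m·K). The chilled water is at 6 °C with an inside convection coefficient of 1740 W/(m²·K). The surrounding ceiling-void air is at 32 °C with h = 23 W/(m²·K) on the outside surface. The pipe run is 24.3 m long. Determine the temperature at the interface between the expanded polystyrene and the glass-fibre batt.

T ≈ 21.8 °C

Cylindrical conduction, so R = ln(r₂/r₁)/(2πkL) per layer, in series:
R_inner film = 1/(h_i·2πr₁L) = 1/(1740×2π×0.027×24.3) = 1.394×10^-4 K/W
R_stainless steel pipe wall = ln(36/27)/(2π×17×24.3) = 1.108×10^-4 K/W
R_expanded polystyrene = ln(76/36)/(2π×0.0369×24.3) = 0.1326 K/W
R_glass-fibre batt = ln(141/76)/(2π×0.0484×24.3) = 0.08363 K/W
R_outer film = 1/(h_o·2πr_oL) = 1/(23×2π×0.141×24.3) = 0.00202 K/W
R_total = 0.2185 K/W
Q = ΔT/R_total = 26/0.2185
Q = 119 W
T_interface = T_inner + Q·ΣR(inner→interface) = 6 + 119×0.1329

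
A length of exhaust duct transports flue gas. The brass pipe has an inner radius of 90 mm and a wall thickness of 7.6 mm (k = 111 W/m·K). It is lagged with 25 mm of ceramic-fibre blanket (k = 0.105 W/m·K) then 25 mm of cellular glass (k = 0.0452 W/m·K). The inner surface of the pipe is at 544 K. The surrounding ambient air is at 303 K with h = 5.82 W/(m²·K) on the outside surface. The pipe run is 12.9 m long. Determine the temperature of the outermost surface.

Radial resistances (cylindrical: R_cond = ln(r_o/r_i)/(2πkL), R_conv = 1/(h·2πrL)):
R_brass pipe wall = ln(97.6/90)/(2π×111×12.9) = 9.011×10^-6 K/W
R_ceramic-fibre blanket = ln(122.6/97.6)/(2π×0.105×12.9) = 0.0268 K/W
R_cellular glass = ln(147.6/122.6)/(2π×0.0452×12.9) = 0.05065 K/W
R_outer film = 1/(h_o·2πr_oL) = 1/(5.82×2π×0.1476×12.9) = 0.01436 K/W
R_total = 0.09182 K/W
Q = ΔT/R_total = 241/0.09182
Q = 2620 W
T_interface = T_inner − Q·ΣR(inner→interface) = 544 − 2620×0.07746

T ≈ 341 K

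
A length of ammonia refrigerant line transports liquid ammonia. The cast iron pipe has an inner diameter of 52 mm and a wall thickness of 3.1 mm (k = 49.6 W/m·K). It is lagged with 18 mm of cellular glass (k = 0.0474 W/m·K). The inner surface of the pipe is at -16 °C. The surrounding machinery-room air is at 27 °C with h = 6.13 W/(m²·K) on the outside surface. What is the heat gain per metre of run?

Per-layer cylindrical resistances, series-summed:
R_cast iron pipe wall = ln(29.1/26)/(2π×49.6×1) = 3.614×10^-4 K/W
R_cellular glass = ln(47.1/29.1)/(2π×0.0474×1) = 1.617 K/W
R_outer film = 1/(h_o·2πr_oL) = 1/(6.13×2π×0.0471×1) = 0.5512 K/W
R_total = 2.168 K/W
Q = ΔT/R_total = 43/2.168

q′ ≈ 19.8 W/m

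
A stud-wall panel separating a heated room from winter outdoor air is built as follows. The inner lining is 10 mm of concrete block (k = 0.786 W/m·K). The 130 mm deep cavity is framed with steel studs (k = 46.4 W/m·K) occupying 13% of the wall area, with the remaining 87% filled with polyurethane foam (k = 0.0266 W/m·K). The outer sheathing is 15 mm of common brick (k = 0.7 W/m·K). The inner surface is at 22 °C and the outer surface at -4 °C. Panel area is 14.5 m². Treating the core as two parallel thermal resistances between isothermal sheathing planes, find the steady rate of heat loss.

Q ≈ 6780 W

Sheathing layers in series; stud and cavity paths in parallel between them.
R_inner = 0.01/(0.786×14.5) = 8.774×10^-4 K/W
R_stud  = 0.13/(46.4×0.13×14.5) = 0.001486 K/W
R_cav   = 0.13/(0.0266×0.87×14.5) = 0.3874 K/W
1/R_core = 1/R_stud + 1/R_cav → R_core = 0.001481 K/W
R_outer = 0.015/(0.7×14.5) = 0.001478 K/W
R_total = 0.003836 K/W
Q = ΔT/R_total = 26/0.003836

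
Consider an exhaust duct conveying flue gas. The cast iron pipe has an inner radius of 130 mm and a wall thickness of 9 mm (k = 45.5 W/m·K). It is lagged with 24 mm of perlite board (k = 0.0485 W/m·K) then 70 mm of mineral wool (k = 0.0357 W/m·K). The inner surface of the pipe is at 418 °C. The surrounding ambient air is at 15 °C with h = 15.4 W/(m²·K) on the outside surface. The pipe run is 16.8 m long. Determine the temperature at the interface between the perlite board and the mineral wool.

Cylindrical conduction, so R = ln(r₂/r₁)/(2πkL) per layer, in series:
R_cast iron pipe wall = ln(139/130)/(2π×45.5×16.8) = 1.394×10^-5 K/W
R_perlite board = ln(163/139)/(2π×0.0485×16.8) = 0.03111 K/W
R_mineral wool = ln(233/163)/(2π×0.0357×16.8) = 0.09481 K/W
R_outer film = 1/(h_o·2πr_oL) = 1/(15.4×2π×0.233×16.8) = 0.00264 K/W
R_total = 0.1286 K/W
Q = ΔT/R_total = 403/0.1286
Q = 3130 W
T_interface = T_inner − Q·ΣR(inner→interface) = 418 − 3130×0.03113

T ≈ 320 °C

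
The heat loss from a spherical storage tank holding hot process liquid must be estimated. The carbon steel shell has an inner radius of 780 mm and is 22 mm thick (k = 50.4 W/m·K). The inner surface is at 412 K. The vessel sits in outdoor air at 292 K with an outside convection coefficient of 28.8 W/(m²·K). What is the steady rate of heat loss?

For a spherical shell R = (1/r₁ − 1/r₂)/(4πk); film R = 1/(h·4πr²). In series:
R_carbon steel shell = (1/0.78 − 1/0.802)/(4π×50.4) = 5.553×10^-5 K/W
R_outer film = 1/(h·4πr_o²) = 1/(28.8×4π×0.802²) = 0.004296 K/W
R_total = 0.004351 K/W
Q = ΔT/R_total = 120/0.004351

Q ≈ 27600 W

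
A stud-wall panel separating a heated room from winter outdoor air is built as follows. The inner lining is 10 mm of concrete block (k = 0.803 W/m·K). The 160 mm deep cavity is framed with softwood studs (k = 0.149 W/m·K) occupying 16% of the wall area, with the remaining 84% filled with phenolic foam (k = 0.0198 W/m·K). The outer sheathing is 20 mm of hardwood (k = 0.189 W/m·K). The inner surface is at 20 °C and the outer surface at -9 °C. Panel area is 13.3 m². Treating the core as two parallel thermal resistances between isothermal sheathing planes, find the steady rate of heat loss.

Sheathing layers in series; stud and cavity paths in parallel between them.
R_inner = 0.01/(0.803×13.3) = 9.363×10^-4 K/W
R_stud  = 0.16/(0.149×0.16×13.3) = 0.5046 K/W
R_cav   = 0.16/(0.0198×0.84×13.3) = 0.7233 K/W
1/R_core = 1/R_stud + 1/R_cav → R_core = 0.2972 K/W
R_outer = 0.02/(0.189×13.3) = 0.007956 K/W
R_total = 0.3061 K/W
Q = ΔT/R_total = 29/0.3061

Q ≈ 94.7 W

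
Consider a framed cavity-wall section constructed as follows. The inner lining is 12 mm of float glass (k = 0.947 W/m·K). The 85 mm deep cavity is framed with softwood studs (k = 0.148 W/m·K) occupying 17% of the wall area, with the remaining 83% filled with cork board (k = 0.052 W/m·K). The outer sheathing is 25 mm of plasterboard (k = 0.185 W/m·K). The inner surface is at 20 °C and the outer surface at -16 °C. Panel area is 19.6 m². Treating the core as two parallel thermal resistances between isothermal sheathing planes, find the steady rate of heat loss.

Q ≈ 507 W

Sheathing layers in series; stud and cavity paths in parallel between them.
R_inner = 0.012/(0.947×19.6) = 6.465×10^-4 K/W
R_stud  = 0.085/(0.148×0.17×19.6) = 0.1724 K/W
R_cav   = 0.085/(0.052×0.83×19.6) = 0.1005 K/W
1/R_core = 1/R_stud + 1/R_cav → R_core = 0.06348 K/W
R_outer = 0.025/(0.185×19.6) = 0.006895 K/W
R_total = 0.07102 K/W
Q = ΔT/R_total = 36/0.07102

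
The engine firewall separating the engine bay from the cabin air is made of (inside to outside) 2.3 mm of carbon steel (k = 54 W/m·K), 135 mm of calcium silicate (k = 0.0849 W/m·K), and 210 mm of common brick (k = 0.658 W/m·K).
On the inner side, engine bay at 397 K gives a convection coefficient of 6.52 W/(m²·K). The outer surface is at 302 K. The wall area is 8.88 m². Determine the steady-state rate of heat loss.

Q ≈ 409 W

Thermal resistances in series:
R_inner film = 1/(h_i·A) = 1/(6.52×8.88) = 0.01727 K/W
R_carbon steel = L/(kA) = 0.0023/(54×8.88) = 4.796×10^-6 K/W
R_calcium silicate = L/(kA) = 0.135/(0.0849×8.88) = 0.1791 K/W
R_common brick = L/(kA) = 0.21/(0.658×8.88) = 0.03594 K/W
R_total = 0.2323 K/W
Q = ΔT / R_total = 95 / 0.2323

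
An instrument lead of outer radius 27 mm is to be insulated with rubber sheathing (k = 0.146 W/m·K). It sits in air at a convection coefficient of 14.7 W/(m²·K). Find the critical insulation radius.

r_cr ≈ 9.93 mm

For a cylinder r_cr = k/h = 0.146/14.7
r_cr = 9.93 mm; since the bare radius (27 mm) is above r_cr, any added insulation will reduce heat loss.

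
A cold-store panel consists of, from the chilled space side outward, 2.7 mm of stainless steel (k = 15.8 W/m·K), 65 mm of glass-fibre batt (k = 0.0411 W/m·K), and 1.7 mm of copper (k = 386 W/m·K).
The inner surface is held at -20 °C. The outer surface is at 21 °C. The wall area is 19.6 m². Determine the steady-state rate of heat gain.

Q ≈ 508 W

Using the resistance-network approach (series):
R_stainless steel = L/(kA) = 0.0027/(15.8×19.6) = 8.719×10^-6 K/W
R_glass-fibre batt = L/(kA) = 0.065/(0.0411×19.6) = 0.08069 K/W
R_copper = L/(kA) = 0.0017/(386×19.6) = 2.247×10^-7 K/W
R_total = 0.0807 K/W
Q = ΔT / R_total = 41 / 0.0807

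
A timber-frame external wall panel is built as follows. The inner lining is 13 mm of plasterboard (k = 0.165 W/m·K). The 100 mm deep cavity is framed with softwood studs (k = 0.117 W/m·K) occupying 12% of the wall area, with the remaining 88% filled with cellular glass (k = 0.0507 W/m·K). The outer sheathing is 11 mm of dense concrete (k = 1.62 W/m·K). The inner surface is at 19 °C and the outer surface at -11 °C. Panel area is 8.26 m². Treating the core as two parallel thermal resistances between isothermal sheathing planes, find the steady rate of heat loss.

Q ≈ 138 W

Sheathing layers in series; stud and cavity paths in parallel between them.
R_inner = 0.013/(0.165×8.26) = 0.009538 K/W
R_stud  = 0.1/(0.117×0.12×8.26) = 0.8623 K/W
R_cav   = 0.1/(0.0507×0.88×8.26) = 0.2713 K/W
1/R_core = 1/R_stud + 1/R_cav → R_core = 0.2064 K/W
R_outer = 0.011/(1.62×8.26) = 8.22×10^-4 K/W
R_total = 0.2168 K/W
Q = ΔT/R_total = 30/0.2168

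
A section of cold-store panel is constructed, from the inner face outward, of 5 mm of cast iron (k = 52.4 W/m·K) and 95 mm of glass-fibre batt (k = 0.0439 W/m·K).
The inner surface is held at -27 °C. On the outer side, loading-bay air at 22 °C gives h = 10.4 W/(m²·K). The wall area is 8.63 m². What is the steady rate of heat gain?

Model the wall as resistances in series:
R_cast iron = L/(kA) = 0.005/(52.4×8.63) = 1.106×10^-5 K/W
R_glass-fibre batt = L/(kA) = 0.095/(0.0439×8.63) = 0.2508 K/W
R_outer film = 1/(h_o·A) = 1/(10.4×8.63) = 0.01114 K/W
R_total = 0.2619 K/W
Q = ΔT / R_total = 49 / 0.2619

Q ≈ 187 W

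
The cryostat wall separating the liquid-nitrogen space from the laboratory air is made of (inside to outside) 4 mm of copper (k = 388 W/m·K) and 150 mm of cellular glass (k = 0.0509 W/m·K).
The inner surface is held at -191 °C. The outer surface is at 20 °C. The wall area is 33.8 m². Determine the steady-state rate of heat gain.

Q ≈ 2420 W

Using the resistance-network approach (series):
R_copper = L/(kA) = 0.004/(388×33.8) = 3.05×10^-7 K/W
R_cellular glass = L/(kA) = 0.15/(0.0509×33.8) = 0.08719 K/W
R_total = 0.08719 K/W
Q = ΔT / R_total = 211 / 0.08719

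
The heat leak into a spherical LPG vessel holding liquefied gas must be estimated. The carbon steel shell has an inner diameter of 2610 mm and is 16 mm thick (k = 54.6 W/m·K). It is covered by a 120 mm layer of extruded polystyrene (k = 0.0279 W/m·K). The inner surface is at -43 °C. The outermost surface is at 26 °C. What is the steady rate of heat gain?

Spherical conduction: R = (1/r_in − 1/r_out)/(4πk) per layer; series-sum.
R_carbon steel shell = (1/1.305 − 1/1.321)/(4π×54.6) = 1.353×10^-5 K/W
R_extruded polystyrene = (1/1.321 − 1/1.441)/(4π×0.0279) = 0.1798 K/W
R_total = 0.1798 K/W
Q = ΔT/R_total = 69/0.1798

Q ≈ 384 W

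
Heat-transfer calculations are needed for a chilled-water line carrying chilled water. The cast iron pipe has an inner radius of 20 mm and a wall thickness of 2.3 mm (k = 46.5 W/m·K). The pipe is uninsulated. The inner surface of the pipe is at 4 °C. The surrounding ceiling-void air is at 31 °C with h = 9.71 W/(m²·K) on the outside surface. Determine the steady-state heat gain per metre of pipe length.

Radial resistances (cylindrical: R_cond = ln(r_o/r_i)/(2πkL), R_conv = 1/(h·2πrL)):
R_cast iron pipe wall = ln(22.3/20)/(2π×46.5×1) = 3.726×10^-4 K/W
R_outer film = 1/(h_o·2πr_oL) = 1/(9.71×2π×0.0223×1) = 0.735 K/W
R_total = 0.7354 K/W
Q = ΔT/R_total = 27/0.7354

q′ ≈ 36.7 W/m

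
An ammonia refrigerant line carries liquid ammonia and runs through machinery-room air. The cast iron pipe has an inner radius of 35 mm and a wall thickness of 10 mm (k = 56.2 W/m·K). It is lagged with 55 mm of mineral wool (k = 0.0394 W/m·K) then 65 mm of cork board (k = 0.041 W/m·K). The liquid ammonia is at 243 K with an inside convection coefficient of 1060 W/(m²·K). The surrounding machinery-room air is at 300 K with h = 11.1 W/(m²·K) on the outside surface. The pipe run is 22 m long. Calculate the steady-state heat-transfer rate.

Cylindrical conduction, so R = ln(r₂/r₁)/(2πkL) per layer, in series:
R_inner film = 1/(h_i·2πr₁L) = 1/(1060×2π×0.035×22) = 1.95×10^-4 K/W
R_cast iron pipe wall = ln(45/35)/(2π×56.2×22) = 3.235×10^-5 K/W
R_mineral wool = ln(100/45)/(2π×0.0394×22) = 0.1466 K/W
R_cork board = ln(165/100)/(2π×0.041×22) = 0.08836 K/W
R_outer film = 1/(h_o·2πr_oL) = 1/(11.1×2π×0.165×22) = 0.00395 K/W
R_total = 0.2392 K/W
Q = ΔT/R_total = 57/0.2392

Q ≈ 238 W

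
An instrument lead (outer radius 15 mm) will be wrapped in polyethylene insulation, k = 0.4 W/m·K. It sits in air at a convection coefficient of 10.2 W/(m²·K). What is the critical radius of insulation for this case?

r_cr ≈ 39.2 mm

For a cylinder r_cr = k/h = 0.4/10.2
r_cr = 39.2 mm; since the bare radius (15 mm) is below r_cr, adding a thin layer of insulation will *increase* heat loss.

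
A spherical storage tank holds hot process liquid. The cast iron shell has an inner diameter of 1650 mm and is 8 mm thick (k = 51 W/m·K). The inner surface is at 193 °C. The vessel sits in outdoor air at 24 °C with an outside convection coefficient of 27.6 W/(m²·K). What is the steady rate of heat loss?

Q ≈ 40500 W

Each spherical layer contributes R = (1/r_i − 1/r_o)/(4πk):
R_cast iron shell = (1/0.825 − 1/0.833)/(4π×51) = 1.816×10^-5 K/W
R_outer film = 1/(h·4πr_o²) = 1/(27.6×4π×0.833²) = 0.004155 K/W
R_total = 0.004173 K/W
Q = ΔT/R_total = 169/0.004173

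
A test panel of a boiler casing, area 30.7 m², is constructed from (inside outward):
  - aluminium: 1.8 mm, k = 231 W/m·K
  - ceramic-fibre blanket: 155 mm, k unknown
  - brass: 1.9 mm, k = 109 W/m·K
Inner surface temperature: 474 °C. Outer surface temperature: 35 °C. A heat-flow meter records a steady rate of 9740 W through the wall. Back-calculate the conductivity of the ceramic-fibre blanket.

Model the wall as resistances in series:
R_aluminium = L/(kA) = 0.0018/(231×30.7) = 2.538×10^-7 K/W
R_brass = L/(kA) = 0.0019/(109×30.7) = 5.678×10^-7 K/W
Sum of known resistances R_other = 8.216×10^-7 K/W
Total R = ΔT/Q = 439/9740 = 0.04507 K/W
R_ceramic-fibre blanket = R_total − R_other = 0.04507 K/W
k = L/(R·A) = 0.155/(0.04507×30.7)

k ≈ 0.112 W/(m·K)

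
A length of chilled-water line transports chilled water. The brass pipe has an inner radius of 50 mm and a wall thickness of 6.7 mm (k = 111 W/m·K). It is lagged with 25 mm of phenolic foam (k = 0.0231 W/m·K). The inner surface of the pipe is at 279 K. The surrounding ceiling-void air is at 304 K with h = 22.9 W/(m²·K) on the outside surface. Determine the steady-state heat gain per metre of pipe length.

Per-layer cylindrical resistances, series-summed:
R_brass pipe wall = ln(56.7/50)/(2π×111×1) = 1.803×10^-4 K/W
R_phenolic foam = ln(81.7/56.7)/(2π×0.0231×1) = 2.517 K/W
R_outer film = 1/(h_o·2πr_oL) = 1/(22.9×2π×0.0817×1) = 0.08507 K/W
R_total = 2.602 K/W
Q = ΔT/R_total = 25/2.602

q′ ≈ 9.61 W/m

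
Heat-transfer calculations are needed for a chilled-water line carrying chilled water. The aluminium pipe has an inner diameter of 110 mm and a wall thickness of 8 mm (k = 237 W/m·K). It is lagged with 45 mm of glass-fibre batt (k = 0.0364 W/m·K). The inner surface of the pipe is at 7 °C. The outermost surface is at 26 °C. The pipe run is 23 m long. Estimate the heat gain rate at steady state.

Q ≈ 185 W

Treating each annulus and film as a series resistance:
R_aluminium pipe wall = ln(63/55)/(2π×237×23) = 3.965×10^-6 K/W
R_glass-fibre batt = ln(108/63)/(2π×0.0364×23) = 0.1025 K/W
R_total = 0.1025 K/W
Q = ΔT/R_total = 19/0.1025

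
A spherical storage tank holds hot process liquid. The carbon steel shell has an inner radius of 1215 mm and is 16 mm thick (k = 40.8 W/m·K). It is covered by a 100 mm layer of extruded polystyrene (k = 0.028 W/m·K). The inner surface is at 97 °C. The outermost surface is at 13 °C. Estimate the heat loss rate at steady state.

Spherical conduction: R = (1/r_in − 1/r_out)/(4πk) per layer; series-sum.
R_carbon steel shell = (1/1.215 − 1/1.231)/(4π×40.8) = 2.086×10^-5 K/W
R_extruded polystyrene = (1/1.231 − 1/1.331)/(4π×0.028) = 0.1735 K/W
R_total = 0.1735 K/W
Q = ΔT/R_total = 84/0.1735

Q ≈ 484 W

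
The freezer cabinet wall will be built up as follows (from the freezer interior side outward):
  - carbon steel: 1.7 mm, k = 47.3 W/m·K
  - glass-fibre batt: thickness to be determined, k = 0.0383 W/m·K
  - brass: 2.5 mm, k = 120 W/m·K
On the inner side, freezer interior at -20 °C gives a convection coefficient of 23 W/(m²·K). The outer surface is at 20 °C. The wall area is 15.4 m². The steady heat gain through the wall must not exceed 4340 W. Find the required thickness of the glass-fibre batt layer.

L ≈ 3.77 mm

Using the resistance-network approach (series):
R_inner film = 1/(h_i·A) = 1/(23×15.4) = 0.002823 K/W
R_carbon steel = L/(kA) = 0.0017/(47.3×15.4) = 2.334×10^-6 K/W
R_brass = L/(kA) = 0.0025/(120×15.4) = 1.353×10^-6 K/W
Sum of the known resistances R_other = 0.002827 K/W
Required total resistance R_tot = ΔT/Q_allow = 40/4340 = 0.009217 K/W
R_glass-fibre batt = R_tot − R_other = 0.00639 K/W
L = R·k·A = 0.00639×0.0383×15.4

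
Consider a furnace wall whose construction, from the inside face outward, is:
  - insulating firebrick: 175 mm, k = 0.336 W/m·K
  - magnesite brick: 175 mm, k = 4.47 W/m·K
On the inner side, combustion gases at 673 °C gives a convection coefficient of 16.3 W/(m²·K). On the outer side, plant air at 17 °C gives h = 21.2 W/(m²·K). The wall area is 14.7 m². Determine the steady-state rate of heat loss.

Q ≈ 14400 W

Model the wall as resistances in series:
R_inner film = 1/(h_i·A) = 1/(16.3×14.7) = 0.004173 K/W
R_insulating firebrick = L/(kA) = 0.175/(0.336×14.7) = 0.03543 K/W
R_magnesite brick = L/(kA) = 0.175/(4.47×14.7) = 0.002663 K/W
R_outer film = 1/(h_o·A) = 1/(21.2×14.7) = 0.003209 K/W
R_total = 0.04548 K/W
Q = ΔT / R_total = 656 / 0.04548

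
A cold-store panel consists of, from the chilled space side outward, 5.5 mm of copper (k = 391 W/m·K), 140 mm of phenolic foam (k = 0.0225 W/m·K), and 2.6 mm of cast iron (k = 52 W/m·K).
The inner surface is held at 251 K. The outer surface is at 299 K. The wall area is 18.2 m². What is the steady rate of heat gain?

Q ≈ 140 W

Model the wall as resistances in series:
R_copper = L/(kA) = 0.0055/(391×18.2) = 7.729×10^-7 K/W
R_phenolic foam = L/(kA) = 0.14/(0.0225×18.2) = 0.3419 K/W
R_cast iron = L/(kA) = 0.0026/(52×18.2) = 2.747×10^-6 K/W
R_total = 0.3419 K/W
Q = ΔT / R_total = 48 / 0.3419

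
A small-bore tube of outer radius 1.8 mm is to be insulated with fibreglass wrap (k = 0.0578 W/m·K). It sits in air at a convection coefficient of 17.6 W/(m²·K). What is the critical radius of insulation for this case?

For a cylinder r_cr = k/h = 0.0578/17.6
r_cr = 3.28 mm; since the bare radius (1.8 mm) is below r_cr, adding a thin layer of insulation will *increase* heat loss.

r_cr ≈ 3.28 mm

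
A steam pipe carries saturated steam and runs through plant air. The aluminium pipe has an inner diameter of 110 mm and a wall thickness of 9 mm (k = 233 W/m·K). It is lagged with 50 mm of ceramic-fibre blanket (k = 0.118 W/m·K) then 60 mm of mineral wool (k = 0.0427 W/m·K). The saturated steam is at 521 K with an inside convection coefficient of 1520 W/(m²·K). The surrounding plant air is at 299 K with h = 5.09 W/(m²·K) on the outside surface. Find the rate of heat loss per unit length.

q′ ≈ 87.5 W/m

Cylindrical conduction, so R = ln(r₂/r₁)/(2πkL) per layer, in series:
R_inner film = 1/(h_i·2πr₁L) = 1/(1520×2π×0.055×1) = 0.001904 K/W
R_aluminium pipe wall = ln(64/55)/(2π×233×1) = 1.035×10^-4 K/W
R_ceramic-fibre blanket = ln(114/64)/(2π×0.118×1) = 0.7787 K/W
R_mineral wool = ln(174/114)/(2π×0.0427×1) = 1.576 K/W
R_outer film = 1/(h_o·2πr_oL) = 1/(5.09×2π×0.174×1) = 0.1797 K/W
R_total = 2.536 K/W
Q = ΔT/R_total = 222/2.536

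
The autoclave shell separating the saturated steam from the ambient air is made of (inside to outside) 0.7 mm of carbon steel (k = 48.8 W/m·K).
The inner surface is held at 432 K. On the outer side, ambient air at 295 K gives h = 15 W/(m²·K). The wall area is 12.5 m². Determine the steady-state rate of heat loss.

Q ≈ 25700 W

Thermal resistances in series:
R_carbon steel = L/(kA) = 0.0007/(48.8×12.5) = 1.148×10^-6 K/W
R_outer film = 1/(h_o·A) = 1/(15×12.5) = 0.005333 K/W
R_total = 0.005334 K/W
Q = ΔT / R_total = 137 / 0.005334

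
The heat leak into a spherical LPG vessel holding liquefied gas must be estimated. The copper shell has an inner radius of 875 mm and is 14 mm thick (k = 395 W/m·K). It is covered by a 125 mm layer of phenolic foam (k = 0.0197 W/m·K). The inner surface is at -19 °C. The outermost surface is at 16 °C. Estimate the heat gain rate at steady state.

Q ≈ 62.5 W

For a spherical shell R = (1/r₁ − 1/r₂)/(4πk); film R = 1/(h·4πr²). In series:
R_copper shell = (1/0.875 − 1/0.889)/(4π×395) = 3.626×10^-6 K/W
R_phenolic foam = (1/0.889 − 1/1.014)/(4π×0.0197) = 0.5601 K/W
R_total = 0.5601 K/W
Q = ΔT/R_total = 35/0.5601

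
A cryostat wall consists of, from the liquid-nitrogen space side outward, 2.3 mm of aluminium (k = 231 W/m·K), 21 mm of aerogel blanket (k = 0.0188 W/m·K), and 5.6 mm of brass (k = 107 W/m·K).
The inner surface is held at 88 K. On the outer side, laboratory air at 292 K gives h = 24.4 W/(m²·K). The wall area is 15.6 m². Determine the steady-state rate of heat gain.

Q ≈ 2750 W

Series thermal resistances:
R_aluminium = L/(kA) = 0.0023/(231×15.6) = 6.383×10^-7 K/W
R_aerogel blanket = L/(kA) = 0.021/(0.0188×15.6) = 0.0716 K/W
R_brass = L/(kA) = 0.0056/(107×15.6) = 3.355×10^-6 K/W
R_outer film = 1/(h_o·A) = 1/(24.4×15.6) = 0.002627 K/W
R_total = 0.07424 K/W
Q = ΔT / R_total = 204 / 0.07424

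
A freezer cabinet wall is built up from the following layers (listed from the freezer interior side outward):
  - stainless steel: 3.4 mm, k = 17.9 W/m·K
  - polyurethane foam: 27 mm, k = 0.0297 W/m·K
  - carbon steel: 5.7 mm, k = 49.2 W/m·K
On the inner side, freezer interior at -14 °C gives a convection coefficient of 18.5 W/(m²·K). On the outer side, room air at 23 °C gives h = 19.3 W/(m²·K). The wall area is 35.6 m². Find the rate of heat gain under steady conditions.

Q ≈ 1300 W

Using the resistance-network approach (series):
R_inner film = 1/(h_i·A) = 1/(18.5×35.6) = 0.001518 K/W
R_stainless steel = L/(kA) = 0.0034/(17.9×35.6) = 5.336×10^-6 K/W
R_polyurethane foam = L/(kA) = 0.027/(0.0297×35.6) = 0.02554 K/W
R_carbon steel = L/(kA) = 0.0057/(49.2×35.6) = 3.254×10^-6 K/W
R_outer film = 1/(h_o·A) = 1/(19.3×35.6) = 0.001455 K/W
R_total = 0.02852 K/W
Q = ΔT / R_total = 37 / 0.02852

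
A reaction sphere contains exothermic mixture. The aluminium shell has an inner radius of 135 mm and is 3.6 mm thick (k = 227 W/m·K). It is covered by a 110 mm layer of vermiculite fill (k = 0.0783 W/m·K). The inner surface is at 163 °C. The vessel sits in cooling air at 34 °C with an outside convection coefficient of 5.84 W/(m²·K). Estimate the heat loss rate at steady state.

Each spherical layer contributes R = (1/r_i − 1/r_o)/(4πk):
R_aluminium shell = (1/0.135 − 1/0.1386)/(4π×227) = 6.745×10^-5 K/W
R_vermiculite fill = (1/0.1386 − 1/0.2486)/(4π×0.0783) = 3.245 K/W
R_outer film = 1/(h·4πr_o²) = 1/(5.84×4π×0.2486²) = 0.2205 K/W
R_total = 3.465 K/W
Q = ΔT/R_total = 129/3.465

Q ≈ 37.2 W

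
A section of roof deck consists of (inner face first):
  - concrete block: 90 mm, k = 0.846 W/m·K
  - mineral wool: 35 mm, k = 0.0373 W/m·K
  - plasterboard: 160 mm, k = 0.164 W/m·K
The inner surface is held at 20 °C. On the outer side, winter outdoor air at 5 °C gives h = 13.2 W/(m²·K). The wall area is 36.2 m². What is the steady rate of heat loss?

Treating each layer as a thermal resistance in series:
R_concrete block = L/(kA) = 0.09/(0.846×36.2) = 0.002939 K/W
R_mineral wool = L/(kA) = 0.035/(0.0373×36.2) = 0.02592 K/W
R_plasterboard = L/(kA) = 0.16/(0.164×36.2) = 0.02695 K/W
R_outer film = 1/(h_o·A) = 1/(13.2×36.2) = 0.002093 K/W
R_total = 0.0579 K/W
Q = ΔT / R_total = 15 / 0.0579

Q ≈ 259 W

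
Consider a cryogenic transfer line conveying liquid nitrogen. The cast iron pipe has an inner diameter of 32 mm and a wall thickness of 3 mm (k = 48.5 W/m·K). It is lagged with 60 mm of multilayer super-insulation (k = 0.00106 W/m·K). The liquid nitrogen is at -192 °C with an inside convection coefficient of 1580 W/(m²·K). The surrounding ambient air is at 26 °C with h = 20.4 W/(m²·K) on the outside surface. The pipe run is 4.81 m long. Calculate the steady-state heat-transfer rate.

Q ≈ 4.9 W

Treating each annulus and film as a series resistance:
R_inner film = 1/(h_i·2πr₁L) = 1/(1580×2π×0.016×4.81) = 0.001309 K/W
R_cast iron pipe wall = ln(19/16)/(2π×48.5×4.81) = 1.172×10^-4 K/W
R_multilayer super-insulation = ln(79/19)/(2π×0.00106×4.81) = 44.48 K/W
R_outer film = 1/(h_o·2πr_oL) = 1/(20.4×2π×0.079×4.81) = 0.02053 K/W
R_total = 44.5 K/W
Q = ΔT/R_total = 218/44.5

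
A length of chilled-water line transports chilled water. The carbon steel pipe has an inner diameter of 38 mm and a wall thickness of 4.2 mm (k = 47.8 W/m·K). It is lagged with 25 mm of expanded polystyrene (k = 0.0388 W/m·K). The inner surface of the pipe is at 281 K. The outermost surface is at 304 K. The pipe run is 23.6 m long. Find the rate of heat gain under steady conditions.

Q ≈ 181 W

Cylindrical conduction, so R = ln(r₂/r₁)/(2πkL) per layer, in series:
R_carbon steel pipe wall = ln(23.2/19)/(2π×47.8×23.6) = 2.818×10^-5 K/W
R_expanded polystyrene = ln(48.2/23.2)/(2π×0.0388×23.6) = 0.1271 K/W
R_total = 0.1271 K/W
Q = ΔT/R_total = 23/0.1271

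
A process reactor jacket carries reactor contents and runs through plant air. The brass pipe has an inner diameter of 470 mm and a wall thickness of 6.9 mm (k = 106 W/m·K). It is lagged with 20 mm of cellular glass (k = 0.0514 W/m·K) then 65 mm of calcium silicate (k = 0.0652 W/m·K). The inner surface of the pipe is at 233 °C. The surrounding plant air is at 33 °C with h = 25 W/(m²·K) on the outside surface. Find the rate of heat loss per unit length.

q′ ≈ 248 W/m

Per-layer cylindrical resistances, series-summed:
R_brass pipe wall = ln(241.9/235)/(2π×106×1) = 4.345×10^-5 K/W
R_cellular glass = ln(261.9/241.9)/(2π×0.0514×1) = 0.246 K/W
R_calcium silicate = ln(326.9/261.9)/(2π×0.0652×1) = 0.5412 K/W
R_outer film = 1/(h_o·2πr_oL) = 1/(25×2π×0.3269×1) = 0.01947 K/W
R_total = 0.8066 K/W
Q = ΔT/R_total = 200/0.8066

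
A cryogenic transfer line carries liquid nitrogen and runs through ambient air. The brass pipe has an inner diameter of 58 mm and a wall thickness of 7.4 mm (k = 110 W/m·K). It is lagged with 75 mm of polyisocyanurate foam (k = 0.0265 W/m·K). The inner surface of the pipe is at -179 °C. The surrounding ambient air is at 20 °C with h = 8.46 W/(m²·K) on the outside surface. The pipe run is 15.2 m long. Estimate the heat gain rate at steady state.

Q ≈ 439 W

Per-layer cylindrical resistances, series-summed:
R_brass pipe wall = ln(36.4/29)/(2π×110×15.2) = 2.163×10^-5 K/W
R_polyisocyanurate foam = ln(111.4/36.4)/(2π×0.0265×15.2) = 0.442 K/W
R_outer film = 1/(h_o·2πr_oL) = 1/(8.46×2π×0.1114×15.2) = 0.01111 K/W
R_total = 0.4531 K/W
Q = ΔT/R_total = 199/0.4531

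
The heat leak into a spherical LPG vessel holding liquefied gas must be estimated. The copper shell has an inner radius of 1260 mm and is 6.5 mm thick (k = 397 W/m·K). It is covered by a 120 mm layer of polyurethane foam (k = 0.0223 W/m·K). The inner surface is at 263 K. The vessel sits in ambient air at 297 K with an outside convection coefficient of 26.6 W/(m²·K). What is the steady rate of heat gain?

Each spherical layer contributes R = (1/r_i − 1/r_o)/(4πk):
R_copper shell = (1/1.26 − 1/1.2665)/(4π×397) = 8.165×10^-7 K/W
R_polyurethane foam = (1/1.2665 − 1/1.3865)/(4π×0.0223) = 0.2439 K/W
R_outer film = 1/(h·4πr_o²) = 1/(26.6×4π×1.3865²) = 0.001556 K/W
R_total = 0.2454 K/W
Q = ΔT/R_total = 34/0.2454

Q ≈ 139 W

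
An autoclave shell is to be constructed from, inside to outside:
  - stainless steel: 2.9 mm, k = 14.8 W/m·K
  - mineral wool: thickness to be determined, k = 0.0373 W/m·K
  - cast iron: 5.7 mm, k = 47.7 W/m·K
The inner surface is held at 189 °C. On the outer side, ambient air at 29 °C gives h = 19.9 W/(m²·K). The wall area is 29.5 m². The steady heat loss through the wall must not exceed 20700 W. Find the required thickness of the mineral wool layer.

L ≈ 6.62 mm

Thermal resistances in series:
R_stainless steel = L/(kA) = 0.0029/(14.8×29.5) = 6.642×10^-6 K/W
R_cast iron = L/(kA) = 0.0057/(47.7×29.5) = 4.051×10^-6 K/W
R_outer film = 1/(h_o·A) = 1/(19.9×29.5) = 0.001703 K/W
Sum of the known resistances R_other = 0.001714 K/W
Required total resistance R_tot = ΔT/Q_allow = 160/20700 = 0.007729 K/W
R_mineral wool = R_tot − R_other = 0.006015 K/W
L = R·k·A = 0.006015×0.0373×29.5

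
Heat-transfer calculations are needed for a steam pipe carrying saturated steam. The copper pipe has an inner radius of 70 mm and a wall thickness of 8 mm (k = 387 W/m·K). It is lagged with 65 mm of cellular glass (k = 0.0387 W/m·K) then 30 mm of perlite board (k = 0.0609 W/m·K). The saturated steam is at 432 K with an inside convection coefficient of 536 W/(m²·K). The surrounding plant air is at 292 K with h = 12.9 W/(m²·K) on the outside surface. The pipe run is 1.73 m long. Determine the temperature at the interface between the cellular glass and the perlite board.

Cylindrical conduction, so R = ln(r₂/r₁)/(2πkL) per layer, in series:
R_inner film = 1/(h_i·2πr₁L) = 1/(536×2π×0.07×1.73) = 0.002452 K/W
R_copper pipe wall = ln(78/70)/(2π×387×1.73) = 2.572×10^-5 K/W
R_cellular glass = ln(143/78)/(2π×0.0387×1.73) = 1.441 K/W
R_perlite board = ln(173/143)/(2π×0.0609×1.73) = 0.2877 K/W
R_outer film = 1/(h_o·2πr_oL) = 1/(12.9×2π×0.173×1.73) = 0.04122 K/W
R_total = 1.772 K/W
Q = ΔT/R_total = 140/1.772
Q = 79 W
T_interface = T_inner − Q·ΣR(inner→interface) = 432 − 79×1.443

T ≈ 318 K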